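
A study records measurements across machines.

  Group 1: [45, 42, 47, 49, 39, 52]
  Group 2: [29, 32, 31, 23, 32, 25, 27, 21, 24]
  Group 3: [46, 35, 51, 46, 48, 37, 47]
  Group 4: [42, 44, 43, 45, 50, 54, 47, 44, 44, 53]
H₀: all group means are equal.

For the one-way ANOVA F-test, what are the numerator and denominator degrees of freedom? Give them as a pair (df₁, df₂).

degrees of freedom = [3, 28]

k = 4 groups, N = 32 total
df = (k−1, N−k) = (4−1, 32−4) = (3, 28)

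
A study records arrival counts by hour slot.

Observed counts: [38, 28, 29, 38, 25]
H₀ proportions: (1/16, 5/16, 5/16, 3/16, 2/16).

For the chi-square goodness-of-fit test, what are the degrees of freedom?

df = k − 1 = 5 − 1 = 4

degrees of freedom = 4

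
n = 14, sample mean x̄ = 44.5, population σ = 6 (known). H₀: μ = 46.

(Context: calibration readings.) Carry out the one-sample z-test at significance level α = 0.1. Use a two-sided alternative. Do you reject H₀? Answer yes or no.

SE = σ/√n = 6/√14 = 1.6036
z = (x̄−μ₀)/SE = (44.5−46)/1.6036 = -0.9354
p-value (two-sided) = 0.34957
At α=0.1: p ≥ α → fail to reject H₀

reject H₀: no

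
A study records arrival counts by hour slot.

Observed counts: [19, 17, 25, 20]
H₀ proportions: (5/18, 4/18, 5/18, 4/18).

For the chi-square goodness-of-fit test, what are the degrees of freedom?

df = k − 1 = 4 − 1 = 3

degrees of freedom = 3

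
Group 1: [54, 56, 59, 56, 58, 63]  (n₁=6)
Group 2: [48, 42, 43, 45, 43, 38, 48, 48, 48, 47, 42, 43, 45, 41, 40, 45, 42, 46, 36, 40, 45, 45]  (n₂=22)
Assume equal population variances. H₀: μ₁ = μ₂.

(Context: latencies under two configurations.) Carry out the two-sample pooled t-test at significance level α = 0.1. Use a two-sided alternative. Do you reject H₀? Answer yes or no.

reject H₀: yes

x̄₁=57.667, s₁=3.141, n₁=6
x̄₂=43.636, s₂=3.346, n₂=22
s_p² = [5·3.141² + 21·3.346²]/26 = 10.9394
SE = √(s_p²·(1/6+1/22)) = 1.5233
t = (57.667−43.636)/1.5233 = 9.2104
df = 26
p-value (two-sided) = 0.00000
At α=0.1: p < α → reject H₀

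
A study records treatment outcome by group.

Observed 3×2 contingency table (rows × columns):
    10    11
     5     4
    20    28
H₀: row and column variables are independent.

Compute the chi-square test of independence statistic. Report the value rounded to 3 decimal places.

Row totals [21, 9, 48], col totals [35, 43], n=78
χ² = (10−9.42)²/9.42 + (11−11.58)²/11.58 + (5−4.04)²/4.04 + (4−4.96)²/4.96 + (20−21.54)²/21.54 + (28−26.46)²/26.46 = 0.6787
df = 2

test statistic = 0.679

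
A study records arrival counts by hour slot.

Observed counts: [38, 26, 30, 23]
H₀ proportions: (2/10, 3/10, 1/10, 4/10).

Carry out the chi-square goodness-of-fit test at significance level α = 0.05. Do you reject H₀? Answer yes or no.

n = 117; E_i = n·p_i = [23.40, 35.10, 11.70, 46.80]
χ² = (38−23.40)²/23.40 + (26−35.10)²/35.10 + (30−11.70)²/11.70 + (23−46.80)²/46.80 = 52.1952
df = 3
p-value (upper-tail) = 0.00000
At α=0.05: p < α → reject H₀

reject H₀: yes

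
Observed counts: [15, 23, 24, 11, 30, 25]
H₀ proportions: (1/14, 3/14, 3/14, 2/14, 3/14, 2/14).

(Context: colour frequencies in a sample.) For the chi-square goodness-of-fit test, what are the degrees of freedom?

degrees of freedom = 5

df = k − 1 = 6 − 1 = 5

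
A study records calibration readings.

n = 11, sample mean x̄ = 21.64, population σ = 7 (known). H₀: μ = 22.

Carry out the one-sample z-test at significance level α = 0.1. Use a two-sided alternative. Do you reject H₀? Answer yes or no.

SE = σ/√n = 7/√11 = 2.1106
z = (x̄−μ₀)/SE = (21.64−22)/2.1106 = -0.1706
p-value (two-sided) = 0.86456
At α=0.1: p ≥ α → fail to reject H₀

reject H₀: no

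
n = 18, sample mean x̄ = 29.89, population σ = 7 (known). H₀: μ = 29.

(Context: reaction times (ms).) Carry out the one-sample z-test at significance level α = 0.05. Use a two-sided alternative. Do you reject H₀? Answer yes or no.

SE = σ/√n = 7/√18 = 1.6499
z = (x̄−μ₀)/SE = (29.89−29)/1.6499 = 0.5394
p-value (two-sided) = 0.58960
At α=0.05: p ≥ α → fail to reject H₀

reject H₀: no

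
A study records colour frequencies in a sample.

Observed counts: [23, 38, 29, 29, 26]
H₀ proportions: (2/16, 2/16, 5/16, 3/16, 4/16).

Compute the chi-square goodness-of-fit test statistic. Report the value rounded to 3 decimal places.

n = 145; E_i = n·p_i = [18.12, 18.12, 45.31, 27.19, 36.25]
χ² = (23−18.12)²/18.12 + (38−18.12)²/18.12 + (29−45.31)²/45.31 + (29−27.19)²/27.19 + (26−36.25)²/36.25 = 31.9968
df = 4

test statistic = 31.997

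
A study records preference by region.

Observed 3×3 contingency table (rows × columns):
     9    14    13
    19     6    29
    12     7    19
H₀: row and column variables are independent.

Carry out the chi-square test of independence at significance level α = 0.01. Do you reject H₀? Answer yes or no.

reject H₀: no

Row totals [36, 54, 38], col totals [40, 27, 61], n=128
χ² = (9−11.25)²/11.25 + (14−7.59)²/7.59 + (13−17.16)²/17.16 + (19−16.88)²/16.88 + (6−11.39)²/11.39 + (29−25.73)²/25.73 + (12−11.88)²/11.88 + (7−8.02)²/8.02 + (19−18.11)²/18.11 = 10.2683
df = 4
p-value (upper-tail) = 0.03614
At α=0.01: p ≥ α → fail to reject H₀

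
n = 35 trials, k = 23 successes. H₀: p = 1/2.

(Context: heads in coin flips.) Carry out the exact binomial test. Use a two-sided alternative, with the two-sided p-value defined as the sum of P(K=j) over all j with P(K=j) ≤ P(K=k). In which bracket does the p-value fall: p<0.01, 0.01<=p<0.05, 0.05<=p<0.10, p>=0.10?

p-value bracket: 0.05<=p<0.10

Exact binomial: n=35, k=23, p₀=1/2=0.5000
P(X=j) = C(n,j)·p₀^j·(1−p₀)^(n−j); p = Σ P(X=j) over j with P(X=j) ≤ P(X=23)
p-value (two-sided) = 0.08953
→ bracket: 0.05<=p<0.10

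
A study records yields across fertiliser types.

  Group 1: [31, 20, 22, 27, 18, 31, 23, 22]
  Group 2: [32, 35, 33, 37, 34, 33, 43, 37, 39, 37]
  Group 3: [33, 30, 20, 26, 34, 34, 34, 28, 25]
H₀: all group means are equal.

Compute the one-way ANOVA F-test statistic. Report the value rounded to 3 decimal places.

test statistic = 16.141

Group means [24.25, 36.00, 29.33], grand mean 30.296
SSB = Σnᵢ(x̄ᵢ−x̄)² = 626.130; SSW = ΣΣ(x−x̄ᵢ)² = 465.500
MSB = 626.130/2 = 313.0648; MSW = 465.500/24 = 19.3958
F = MSB/MSW = 16.1408
df = (2, 24)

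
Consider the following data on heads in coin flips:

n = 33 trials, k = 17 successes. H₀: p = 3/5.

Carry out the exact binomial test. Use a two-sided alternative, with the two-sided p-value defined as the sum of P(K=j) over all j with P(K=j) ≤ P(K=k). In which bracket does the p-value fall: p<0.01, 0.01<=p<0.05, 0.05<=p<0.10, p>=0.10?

p-value bracket: p>=0.10

Exact binomial: n=33, k=17, p₀=3/5=0.6000
P(X=j) = C(n,j)·p₀^j·(1−p₀)^(n−j); p = Σ P(X=j) over j with P(X=j) ≤ P(X=17)
p-value (two-sided) = 0.37490
→ bracket: p>=0.10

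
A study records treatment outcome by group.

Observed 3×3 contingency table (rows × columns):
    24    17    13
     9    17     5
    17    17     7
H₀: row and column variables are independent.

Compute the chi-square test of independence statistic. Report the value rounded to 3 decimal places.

Row totals [54, 31, 41], col totals [50, 51, 25], n=126
χ² = (24−21.43)²/21.43 + (17−21.86)²/21.86 + (13−10.71)²/10.71 + (9−12.30)²/12.30 + (17−12.55)²/12.55 + (5−6.15)²/6.15 + (17−16.27)²/16.27 + (17−16.60)²/16.60 + (7−8.13)²/8.13 = 4.7578
df = 4

test statistic = 4.758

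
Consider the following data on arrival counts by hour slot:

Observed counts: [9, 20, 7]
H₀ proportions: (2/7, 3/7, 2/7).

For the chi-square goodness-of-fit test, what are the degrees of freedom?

degrees of freedom = 2

df = k − 1 = 3 − 1 = 2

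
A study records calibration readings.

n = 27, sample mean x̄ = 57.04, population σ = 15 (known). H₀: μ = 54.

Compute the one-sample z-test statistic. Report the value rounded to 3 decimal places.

test statistic = 1.053

SE = σ/√n = 15/√27 = 2.8868
z = (x̄−μ₀)/SE = (57.04−54)/2.8868 = 1.0531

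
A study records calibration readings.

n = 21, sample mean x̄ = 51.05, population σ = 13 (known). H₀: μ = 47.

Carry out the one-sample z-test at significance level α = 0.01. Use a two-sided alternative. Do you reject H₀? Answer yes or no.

SE = σ/√n = 13/√21 = 2.8368
z = (x̄−μ₀)/SE = (51.05−47)/2.8368 = 1.4276
p-value (two-sided) = 0.15339
At α=0.01: p ≥ α → fail to reject H₀

reject H₀: no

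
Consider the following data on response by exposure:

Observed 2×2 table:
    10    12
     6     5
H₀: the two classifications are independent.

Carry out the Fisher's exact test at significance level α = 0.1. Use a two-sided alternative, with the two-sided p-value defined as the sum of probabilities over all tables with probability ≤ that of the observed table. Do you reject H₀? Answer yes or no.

reject H₀: no

Margins: r₁=22, r₂=11, c₁=16, c₂=17, n=33
p_obs = C(22,10)·C(11,6)/C(33,16); sum pmf over tables with pmf ≤ p_obs
p-value (two-sided) = 0.72068
At α=0.1: p ≥ α → fail to reject H₀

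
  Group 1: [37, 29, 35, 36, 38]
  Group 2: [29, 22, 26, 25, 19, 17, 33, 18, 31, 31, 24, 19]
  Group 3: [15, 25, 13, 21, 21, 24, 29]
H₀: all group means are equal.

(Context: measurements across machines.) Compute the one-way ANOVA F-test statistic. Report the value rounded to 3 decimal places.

Group means [35.00, 24.50, 21.14], grand mean 25.708
SSB = Σnᵢ(x̄ᵢ−x̄)² = 595.101; SSW = ΣΣ(x−x̄ᵢ)² = 583.857
MSB = 595.101/2 = 297.5506; MSW = 583.857/21 = 27.8027
F = MSB/MSW = 10.7022
df = (2, 21)

test statistic = 10.702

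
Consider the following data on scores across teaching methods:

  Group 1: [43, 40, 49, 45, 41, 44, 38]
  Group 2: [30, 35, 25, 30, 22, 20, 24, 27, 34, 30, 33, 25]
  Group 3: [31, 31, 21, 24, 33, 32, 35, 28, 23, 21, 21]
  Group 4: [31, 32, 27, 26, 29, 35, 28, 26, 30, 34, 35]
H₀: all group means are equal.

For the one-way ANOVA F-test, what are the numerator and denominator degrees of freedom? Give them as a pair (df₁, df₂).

degrees of freedom = [3, 37]

k = 4 groups, N = 41 total
df = (k−1, N−k) = (4−1, 41−4) = (3, 37)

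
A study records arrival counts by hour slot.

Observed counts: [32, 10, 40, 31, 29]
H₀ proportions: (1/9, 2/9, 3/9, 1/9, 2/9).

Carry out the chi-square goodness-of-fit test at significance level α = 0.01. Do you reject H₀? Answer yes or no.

n = 142; E_i = n·p_i = [15.78, 31.56, 47.33, 15.78, 31.56]
χ² = (32−15.78)²/15.78 + (10−31.56)²/31.56 + (40−47.33)²/47.33 + (31−15.78)²/15.78 + (29−31.56)²/31.56 = 47.4331
df = 4
p-value (upper-tail) = 0.00000
At α=0.01: p < α → reject H₀

reject H₀: yes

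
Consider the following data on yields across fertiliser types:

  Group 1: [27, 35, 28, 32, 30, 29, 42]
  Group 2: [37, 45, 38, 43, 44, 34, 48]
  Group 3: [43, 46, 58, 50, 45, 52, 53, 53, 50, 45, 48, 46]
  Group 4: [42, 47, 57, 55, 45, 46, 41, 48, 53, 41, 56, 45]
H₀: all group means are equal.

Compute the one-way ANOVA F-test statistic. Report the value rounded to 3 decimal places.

test statistic = 19.934

Group means [31.86, 41.29, 49.08, 48.00], grand mean 44.132
SSB = Σnᵢ(x̄ᵢ−x̄)² = 1585.140; SSW = ΣΣ(x−x̄ᵢ)² = 901.202
MSB = 1585.140/3 = 528.3799; MSW = 901.202/34 = 26.5060
F = MSB/MSW = 19.9344
df = (3, 34)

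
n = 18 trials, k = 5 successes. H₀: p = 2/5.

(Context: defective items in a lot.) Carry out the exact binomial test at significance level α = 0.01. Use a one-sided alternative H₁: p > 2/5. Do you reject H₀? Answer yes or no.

reject H₀: no

Exact binomial: n=18, k=5, p₀=2/5=0.4000
P(X≥5) from Σ C(n,i)·p₀^i·(1−p₀)^(n−i)
p-value (one-sided, H₁ greater) = 0.90583
At α=0.01: p ≥ α → fail to reject H₀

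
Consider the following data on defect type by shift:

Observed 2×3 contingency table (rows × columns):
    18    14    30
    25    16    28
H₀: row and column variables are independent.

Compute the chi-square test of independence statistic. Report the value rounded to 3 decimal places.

Row totals [62, 69], col totals [43, 30, 58], n=131
χ² = (18−20.35)²/20.35 + (14−14.20)²/14.20 + (30−27.45)²/27.45 + (25−22.65)²/22.65 + (16−15.80)²/15.80 + (28−30.55)²/30.55 = 0.9706
df = 2

test statistic = 0.971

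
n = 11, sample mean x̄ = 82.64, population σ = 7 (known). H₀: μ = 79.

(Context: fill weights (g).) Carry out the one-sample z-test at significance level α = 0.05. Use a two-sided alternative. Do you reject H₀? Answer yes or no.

SE = σ/√n = 7/√11 = 2.1106
z = (x̄−μ₀)/SE = (82.64−79)/2.1106 = 1.7246
p-value (two-sided) = 0.08459
At α=0.05: p ≥ α → fail to reject H₀

reject H₀: no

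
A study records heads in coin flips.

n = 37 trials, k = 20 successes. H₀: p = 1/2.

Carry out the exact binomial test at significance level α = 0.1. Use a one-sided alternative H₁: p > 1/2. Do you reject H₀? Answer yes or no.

Exact binomial: n=37, k=20, p₀=1/2=0.5000
P(X≥20) from Σ C(n,i)·p₀^i·(1−p₀)^(n−i)
p-value (one-sided, H₁ greater) = 0.37141
At α=0.1: p ≥ α → fail to reject H₀

reject H₀: no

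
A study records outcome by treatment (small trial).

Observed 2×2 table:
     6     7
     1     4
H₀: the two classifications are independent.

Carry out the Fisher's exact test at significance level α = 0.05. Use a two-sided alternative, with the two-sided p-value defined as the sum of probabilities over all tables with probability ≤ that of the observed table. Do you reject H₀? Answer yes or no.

Margins: r₁=13, r₂=5, c₁=7, c₂=11, n=18
p_obs = C(13,6)·C(5,1)/C(18,7); sum pmf over tables with pmf ≤ p_obs
p-value (two-sided) = 0.59559
At α=0.05: p ≥ α → fail to reject H₀

reject H₀: no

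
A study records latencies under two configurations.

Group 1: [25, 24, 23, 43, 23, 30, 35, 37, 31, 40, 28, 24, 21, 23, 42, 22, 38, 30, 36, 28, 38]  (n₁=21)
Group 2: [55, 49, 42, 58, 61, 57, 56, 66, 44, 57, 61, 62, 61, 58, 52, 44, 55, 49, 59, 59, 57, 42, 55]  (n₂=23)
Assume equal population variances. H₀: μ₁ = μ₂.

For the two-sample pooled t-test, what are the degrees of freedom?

df = n₁ + n₂ − 2 = 21 + 23 − 2 = 42

degrees of freedom = 42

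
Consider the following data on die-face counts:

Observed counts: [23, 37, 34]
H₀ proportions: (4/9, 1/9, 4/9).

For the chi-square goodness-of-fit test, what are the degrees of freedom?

df = k − 1 = 3 − 1 = 2

degrees of freedom = 2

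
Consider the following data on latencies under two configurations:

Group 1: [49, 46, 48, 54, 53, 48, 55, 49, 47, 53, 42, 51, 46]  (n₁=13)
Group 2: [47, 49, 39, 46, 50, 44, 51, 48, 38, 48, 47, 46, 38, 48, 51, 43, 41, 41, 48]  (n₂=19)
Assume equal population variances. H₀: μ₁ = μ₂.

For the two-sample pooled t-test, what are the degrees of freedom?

df = n₁ + n₂ − 2 = 13 + 19 − 2 = 30

degrees of freedom = 30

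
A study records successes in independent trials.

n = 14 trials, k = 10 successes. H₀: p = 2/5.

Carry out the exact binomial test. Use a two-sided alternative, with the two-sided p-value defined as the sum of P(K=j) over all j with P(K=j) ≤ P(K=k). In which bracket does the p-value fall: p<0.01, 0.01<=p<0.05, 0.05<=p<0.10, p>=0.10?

p-value bracket: 0.01<=p<0.05

Exact binomial: n=14, k=10, p₀=2/5=0.4000
P(X=j) = C(n,j)·p₀^j·(1−p₀)^(n−j); p = Σ P(X=j) over j with P(X=j) ≤ P(X=10)
p-value (two-sided) = 0.02561
→ bracket: 0.01<=p<0.05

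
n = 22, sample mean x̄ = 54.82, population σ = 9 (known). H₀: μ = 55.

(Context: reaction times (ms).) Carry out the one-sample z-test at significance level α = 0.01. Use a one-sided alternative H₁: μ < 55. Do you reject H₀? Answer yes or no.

reject H₀: no

SE = σ/√n = 9/√22 = 1.9188
z = (x̄−μ₀)/SE = (54.82−55)/1.9188 = -0.0938
p-value (one-sided, H₁ less) = 0.46263
At α=0.01: p ≥ α → fail to reject H₀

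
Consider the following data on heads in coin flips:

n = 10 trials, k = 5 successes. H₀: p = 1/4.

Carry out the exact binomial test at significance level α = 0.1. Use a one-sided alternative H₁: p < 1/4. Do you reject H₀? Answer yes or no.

reject H₀: no

Exact binomial: n=10, k=5, p₀=1/4=0.2500
P(X≤5) from Σ C(n,i)·p₀^i·(1−p₀)^(n−i)
p-value (one-sided, H₁ less) = 0.98027
At α=0.1: p ≥ α → fail to reject H₀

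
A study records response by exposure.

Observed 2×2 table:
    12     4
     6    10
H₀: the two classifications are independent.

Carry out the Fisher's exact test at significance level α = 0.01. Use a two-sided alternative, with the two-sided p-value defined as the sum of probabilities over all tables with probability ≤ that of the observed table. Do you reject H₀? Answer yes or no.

reject H₀: no

Margins: r₁=16, r₂=16, c₁=18, c₂=14, n=32
p_obs = C(16,12)·C(16,6)/C(32,18); sum pmf over tables with pmf ≤ p_obs
p-value (two-sided) = 0.07317
At α=0.01: p ≥ α → fail to reject H₀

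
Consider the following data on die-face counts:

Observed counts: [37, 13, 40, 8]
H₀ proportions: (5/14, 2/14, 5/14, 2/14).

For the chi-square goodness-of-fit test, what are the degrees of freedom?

df = k − 1 = 4 − 1 = 3

degrees of freedom = 3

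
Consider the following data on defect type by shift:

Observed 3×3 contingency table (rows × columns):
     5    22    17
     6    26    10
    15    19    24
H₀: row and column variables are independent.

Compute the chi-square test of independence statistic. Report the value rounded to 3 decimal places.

Row totals [44, 42, 58], col totals [26, 67, 51], n=144
χ² = (5−7.94)²/7.94 + (22−20.47)²/20.47 + (17−15.58)²/15.58 + (6−7.58)²/7.58 + (26−19.54)²/19.54 + (10−14.88)²/14.88 + (15−10.47)²/10.47 + (19−26.99)²/26.99 + (24−20.54)²/20.54 = 10.3000
df = 4

test statistic = 10.300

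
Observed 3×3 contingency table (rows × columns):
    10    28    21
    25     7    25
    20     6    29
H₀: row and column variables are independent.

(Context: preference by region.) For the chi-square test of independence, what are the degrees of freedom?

degrees of freedom = 4

df = (r−1)(c−1) = (3−1)·(3−1) = 4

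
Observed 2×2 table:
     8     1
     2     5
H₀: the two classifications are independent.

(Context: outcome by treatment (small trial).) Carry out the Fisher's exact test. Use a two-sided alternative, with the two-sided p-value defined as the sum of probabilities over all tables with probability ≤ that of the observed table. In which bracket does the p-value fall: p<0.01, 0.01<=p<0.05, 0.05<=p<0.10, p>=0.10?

Margins: r₁=9, r₂=7, c₁=10, c₂=6, n=16
p_obs = C(9,8)·C(7,2)/C(16,10); sum pmf over tables with pmf ≤ p_obs
p-value (two-sided) = 0.03497
→ bracket: 0.01<=p<0.05

p-value bracket: 0.01<=p<0.05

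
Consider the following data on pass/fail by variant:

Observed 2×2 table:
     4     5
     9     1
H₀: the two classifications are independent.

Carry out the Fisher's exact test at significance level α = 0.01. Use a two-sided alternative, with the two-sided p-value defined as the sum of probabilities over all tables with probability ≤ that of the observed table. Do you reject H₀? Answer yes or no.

Margins: r₁=9, r₂=10, c₁=13, c₂=6, n=19
p_obs = C(9,4)·C(10,9)/C(19,13); sum pmf over tables with pmf ≤ p_obs
p-value (two-sided) = 0.05728
At α=0.01: p ≥ α → fail to reject H₀

reject H₀: no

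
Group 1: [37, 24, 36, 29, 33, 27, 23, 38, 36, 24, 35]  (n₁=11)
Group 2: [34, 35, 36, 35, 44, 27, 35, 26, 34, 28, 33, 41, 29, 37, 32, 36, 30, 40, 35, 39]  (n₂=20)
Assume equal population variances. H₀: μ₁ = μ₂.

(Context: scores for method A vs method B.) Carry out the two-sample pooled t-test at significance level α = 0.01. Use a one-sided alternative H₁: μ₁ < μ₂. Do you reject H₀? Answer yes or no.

x̄₁=31.091, s₁=5.804, n₁=11
x̄₂=34.300, s₂=4.725, n₂=20
s_p² = [10·5.804² + 19·4.725²]/29 = 26.2451
SE = √(s_p²·(1/11+1/20)) = 1.9231
t = (31.091−34.300)/1.9231 = -1.6687
df = 29
p-value (one-sided, H₁ less) = 0.05297
At α=0.01: p ≥ α → fail to reject H₀

reject H₀: no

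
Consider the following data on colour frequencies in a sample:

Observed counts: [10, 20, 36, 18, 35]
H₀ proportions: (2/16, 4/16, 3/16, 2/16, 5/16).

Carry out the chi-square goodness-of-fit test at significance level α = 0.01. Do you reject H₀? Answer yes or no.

n = 119; E_i = n·p_i = [14.88, 29.75, 22.31, 14.88, 37.19]
χ² = (10−14.88)²/14.88 + (20−29.75)²/29.75 + (36−22.31)²/22.31 + (18−14.88)²/14.88 + (35−37.19)²/37.19 = 13.9748
df = 4
p-value (upper-tail) = 0.00738
At α=0.01: p < α → reject H₀

reject H₀: yes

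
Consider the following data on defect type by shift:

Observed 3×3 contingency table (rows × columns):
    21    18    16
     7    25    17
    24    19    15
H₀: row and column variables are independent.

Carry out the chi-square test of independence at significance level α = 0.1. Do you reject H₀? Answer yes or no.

reject H₀: yes

Row totals [55, 49, 58], col totals [52, 62, 48], n=162
χ² = (21−17.65)²/17.65 + (18−21.05)²/21.05 + (16−16.30)²/16.30 + (7−15.73)²/15.73 + (25−18.75)²/18.75 + (17−14.52)²/14.52 + (24−18.62)²/18.62 + (19−22.20)²/22.20 + (15−17.19)²/17.19 = 10.7248
df = 4
p-value (upper-tail) = 0.02984
At α=0.1: p < α → reject H₀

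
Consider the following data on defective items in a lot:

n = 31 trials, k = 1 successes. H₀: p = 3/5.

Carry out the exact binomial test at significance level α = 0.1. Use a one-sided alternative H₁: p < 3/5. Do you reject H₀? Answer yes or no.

reject H₀: yes

Exact binomial: n=31, k=1, p₀=3/5=0.6000
P(X≤1) from Σ C(n,i)·p₀^i·(1−p₀)^(n−i)
p-value (one-sided, H₁ less) = 0.00000
At α=0.1: p < α → reject H₀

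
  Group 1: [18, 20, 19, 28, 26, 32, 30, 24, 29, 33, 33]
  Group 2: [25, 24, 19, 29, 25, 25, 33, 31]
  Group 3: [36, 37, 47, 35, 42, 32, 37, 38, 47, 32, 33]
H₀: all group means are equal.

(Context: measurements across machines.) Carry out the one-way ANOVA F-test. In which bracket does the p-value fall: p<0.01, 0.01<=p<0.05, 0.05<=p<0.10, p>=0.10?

p-value bracket: p<0.01

Group means [26.55, 26.38, 37.82], grand mean 30.633
SSB = Σnᵢ(x̄ᵢ−x̄)² = 896.728; SSW = ΣΣ(x−x̄ᵢ)² = 740.239
MSB = 896.728/2 = 448.3640; MSW = 740.239/27 = 27.4162
F = MSB/MSW = 16.3540
df = (2, 27)
p-value (upper-tail) = 0.00002
→ bracket: p<0.01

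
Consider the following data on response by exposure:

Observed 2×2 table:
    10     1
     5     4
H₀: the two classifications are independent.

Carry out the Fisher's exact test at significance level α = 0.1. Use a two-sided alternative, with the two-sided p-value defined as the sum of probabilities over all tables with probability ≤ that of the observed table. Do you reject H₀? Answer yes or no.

Margins: r₁=11, r₂=9, c₁=15, c₂=5, n=20
p_obs = C(11,10)·C(9,5)/C(20,15); sum pmf over tables with pmf ≤ p_obs
p-value (two-sided) = 0.12732
At α=0.1: p ≥ α → fail to reject H₀

reject H₀: no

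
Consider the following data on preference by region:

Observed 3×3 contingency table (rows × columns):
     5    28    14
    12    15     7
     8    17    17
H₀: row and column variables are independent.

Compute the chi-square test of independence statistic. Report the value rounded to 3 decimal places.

Row totals [47, 34, 42], col totals [25, 60, 38], n=123
χ² = (5−9.55)²/9.55 + (28−22.93)²/22.93 + (14−14.52)²/14.52 + (12−6.91)²/6.91 + (15−16.59)²/16.59 + (7−10.50)²/10.50 + (8−8.54)²/8.54 + (17−20.49)²/20.49 + (17−12.98)²/12.98 = 10.2554
df = 4

test statistic = 10.255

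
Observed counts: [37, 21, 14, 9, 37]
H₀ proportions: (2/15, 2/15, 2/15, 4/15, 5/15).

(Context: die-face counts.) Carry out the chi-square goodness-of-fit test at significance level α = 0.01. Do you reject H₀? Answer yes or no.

reject H₀: yes

n = 118; E_i = n·p_i = [15.73, 15.73, 15.73, 31.47, 39.33]
χ² = (37−15.73)²/15.73 + (21−15.73)²/15.73 + (14−15.73)²/15.73 + (9−31.47)²/31.47 + (37−39.33)²/39.33 = 46.8792
df = 4
p-value (upper-tail) = 0.00000
At α=0.01: p < α → reject H₀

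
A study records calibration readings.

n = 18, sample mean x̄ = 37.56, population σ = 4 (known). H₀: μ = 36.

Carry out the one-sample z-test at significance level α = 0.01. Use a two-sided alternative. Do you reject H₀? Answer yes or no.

reject H₀: no

SE = σ/√n = 4/√18 = 0.9428
z = (x̄−μ₀)/SE = (37.56−36)/0.9428 = 1.6546
p-value (two-sided) = 0.09800
At α=0.01: p ≥ α → fail to reject H₀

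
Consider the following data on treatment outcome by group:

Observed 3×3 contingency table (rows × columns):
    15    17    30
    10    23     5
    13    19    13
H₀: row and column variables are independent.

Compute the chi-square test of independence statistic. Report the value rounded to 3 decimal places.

test statistic = 15.787

Row totals [62, 38, 45], col totals [38, 59, 48], n=145
χ² = (15−16.25)²/16.25 + (17−25.23)²/25.23 + (30−20.52)²/20.52 + (10−9.96)²/9.96 + (23−15.46)²/15.46 + (5−12.58)²/12.58 + (13−11.79)²/11.79 + (19−18.31)²/18.31 + (13−14.90)²/14.90 = 15.7868
df = 4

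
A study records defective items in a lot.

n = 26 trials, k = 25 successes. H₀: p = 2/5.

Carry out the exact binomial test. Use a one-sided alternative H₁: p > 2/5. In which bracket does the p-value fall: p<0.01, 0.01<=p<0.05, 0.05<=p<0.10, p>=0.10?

p-value bracket: p<0.01

Exact binomial: n=26, k=25, p₀=2/5=0.4000
P(X≥25) from Σ C(n,i)·p₀^i·(1−p₀)^(n−i)
p-value (one-sided, H₁ greater) = 0.00000
→ bracket: p<0.01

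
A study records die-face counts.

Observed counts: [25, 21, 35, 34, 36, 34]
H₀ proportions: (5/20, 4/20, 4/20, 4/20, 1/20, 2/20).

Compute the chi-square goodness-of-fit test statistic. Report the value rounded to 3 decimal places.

n = 185; E_i = n·p_i = [46.25, 37.00, 37.00, 37.00, 9.25, 18.50]
χ² = (25−46.25)²/46.25 + (21−37.00)²/37.00 + (35−37.00)²/37.00 + (34−37.00)²/37.00 + (36−9.25)²/9.25 + (34−18.50)²/18.50 = 107.3784
df = 5

test statistic = 107.378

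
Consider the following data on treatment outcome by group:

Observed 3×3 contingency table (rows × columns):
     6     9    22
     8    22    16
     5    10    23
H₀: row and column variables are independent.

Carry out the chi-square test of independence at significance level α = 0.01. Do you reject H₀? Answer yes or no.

Row totals [37, 46, 38], col totals [19, 41, 61], n=121
χ² = (6−5.81)²/5.81 + (9−12.54)²/12.54 + (22−18.65)²/18.65 + (8−7.22)²/7.22 + (22−15.59)²/15.59 + (16−23.19)²/23.19 + (5−5.97)²/5.97 + (10−12.88)²/12.88 + (23−19.16)²/19.16 = 8.1264
df = 4
p-value (upper-tail) = 0.08706
At α=0.01: p ≥ α → fail to reject H₀

reject H₀: no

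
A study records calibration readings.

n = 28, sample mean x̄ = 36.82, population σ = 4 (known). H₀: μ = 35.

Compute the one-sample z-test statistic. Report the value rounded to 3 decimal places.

SE = σ/√n = 4/√28 = 0.7559
z = (x̄−μ₀)/SE = (36.82−35)/0.7559 = 2.4076

test statistic = 2.408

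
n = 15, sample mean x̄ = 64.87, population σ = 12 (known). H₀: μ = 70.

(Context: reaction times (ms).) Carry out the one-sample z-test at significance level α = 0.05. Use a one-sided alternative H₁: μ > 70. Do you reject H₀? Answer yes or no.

reject H₀: no

SE = σ/√n = 12/√15 = 3.0984
z = (x̄−μ₀)/SE = (64.87−70)/3.0984 = -1.6557
p-value (one-sided, H₁ greater) = 0.95111
At α=0.05: p ≥ α → fail to reject H₀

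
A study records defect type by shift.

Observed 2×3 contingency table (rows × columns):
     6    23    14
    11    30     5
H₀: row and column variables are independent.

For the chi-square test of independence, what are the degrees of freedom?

degrees of freedom = 2

df = (r−1)(c−1) = (2−1)·(3−1) = 2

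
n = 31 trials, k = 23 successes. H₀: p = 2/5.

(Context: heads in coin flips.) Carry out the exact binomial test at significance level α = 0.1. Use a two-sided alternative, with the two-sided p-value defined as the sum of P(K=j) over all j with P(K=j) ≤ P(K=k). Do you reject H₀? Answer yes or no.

Exact binomial: n=31, k=23, p₀=2/5=0.4000
P(X=j) = C(n,j)·p₀^j·(1−p₀)^(n−j); p = Σ P(X=j) over j with P(X=j) ≤ P(X=23)
p-value (two-sided) = 0.00015
At α=0.1: p < α → reject H₀

reject H₀: yes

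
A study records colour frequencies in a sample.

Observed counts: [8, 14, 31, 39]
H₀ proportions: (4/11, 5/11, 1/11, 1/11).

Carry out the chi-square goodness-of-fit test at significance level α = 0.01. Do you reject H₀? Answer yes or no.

n = 92; E_i = n·p_i = [33.45, 41.82, 8.36, 8.36]
χ² = (8−33.45)²/33.45 + (14−41.82)²/41.82 + (31−8.36)²/8.36 + (39−8.36)²/8.36 = 211.3609
df = 3
p-value (upper-tail) = 0.00000
At α=0.01: p < α → reject H₀

reject H₀: yes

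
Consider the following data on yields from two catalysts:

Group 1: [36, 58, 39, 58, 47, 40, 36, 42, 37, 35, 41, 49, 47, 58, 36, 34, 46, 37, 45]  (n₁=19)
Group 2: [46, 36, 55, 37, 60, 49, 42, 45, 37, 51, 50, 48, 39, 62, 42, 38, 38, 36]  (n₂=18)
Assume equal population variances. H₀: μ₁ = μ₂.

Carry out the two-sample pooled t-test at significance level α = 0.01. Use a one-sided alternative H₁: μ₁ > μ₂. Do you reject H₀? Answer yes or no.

x̄₁=43.211, s₁=7.990, n₁=19
x̄₂=45.056, s₂=8.200, n₂=18
s_p² = [18·7.990² + 17·8.200²]/35 = 65.4886
SE = √(s_p²·(1/19+1/18)) = 2.6618
t = (43.211−45.056)/2.6618 = -0.6932
df = 35
p-value (one-sided, H₁ greater) = 0.75361
At α=0.01: p ≥ α → fail to reject H₀

reject H₀: no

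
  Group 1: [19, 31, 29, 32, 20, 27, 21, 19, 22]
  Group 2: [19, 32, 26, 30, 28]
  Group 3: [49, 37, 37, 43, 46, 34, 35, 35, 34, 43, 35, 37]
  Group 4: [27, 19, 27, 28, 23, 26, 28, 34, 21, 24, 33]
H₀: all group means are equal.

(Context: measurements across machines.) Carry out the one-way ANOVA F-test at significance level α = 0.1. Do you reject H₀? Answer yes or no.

reject H₀: yes

Group means [24.44, 27.00, 38.75, 26.36], grand mean 30.000
SSB = Σnᵢ(x̄ᵢ−x̄)² = 1386.982; SSW = ΣΣ(x−x̄ᵢ)² = 823.018
MSB = 1386.982/3 = 462.3274; MSW = 823.018/33 = 24.9399
F = MSB/MSW = 18.5376
df = (3, 33)
p-value (upper-tail) = 0.00000
At α=0.1: p < α → reject H₀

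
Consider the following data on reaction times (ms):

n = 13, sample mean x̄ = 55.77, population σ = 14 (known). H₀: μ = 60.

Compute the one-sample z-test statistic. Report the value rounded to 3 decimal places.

test statistic = -1.089

SE = σ/√n = 14/√13 = 3.8829
z = (x̄−μ₀)/SE = (55.77−60)/3.8829 = -1.0894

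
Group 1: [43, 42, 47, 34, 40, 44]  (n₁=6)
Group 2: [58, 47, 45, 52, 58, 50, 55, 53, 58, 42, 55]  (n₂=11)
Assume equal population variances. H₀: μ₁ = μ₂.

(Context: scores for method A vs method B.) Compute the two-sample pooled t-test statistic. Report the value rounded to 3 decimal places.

test statistic = -3.966

x̄₁=41.667, s₁=4.412, n₁=6
x̄₂=52.091, s₂=5.522, n₂=11
s_p² = [5·4.412² + 10·5.522²]/15 = 26.8162
SE = √(s_p²·(1/6+1/11)) = 2.6282
t = (41.667−52.091)/2.6282 = -3.9664
df = 15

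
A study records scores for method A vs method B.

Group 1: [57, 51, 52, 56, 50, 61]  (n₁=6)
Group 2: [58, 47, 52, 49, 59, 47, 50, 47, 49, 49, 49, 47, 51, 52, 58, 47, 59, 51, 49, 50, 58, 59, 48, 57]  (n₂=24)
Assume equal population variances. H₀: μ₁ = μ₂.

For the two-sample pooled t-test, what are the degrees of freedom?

degrees of freedom = 28

df = n₁ + n₂ − 2 = 6 + 24 − 2 = 28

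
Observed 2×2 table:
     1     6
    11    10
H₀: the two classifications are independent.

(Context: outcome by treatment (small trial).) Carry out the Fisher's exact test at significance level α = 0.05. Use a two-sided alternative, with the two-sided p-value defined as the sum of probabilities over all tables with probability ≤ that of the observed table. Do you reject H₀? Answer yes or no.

Margins: r₁=7, r₂=21, c₁=12, c₂=16, n=28
p_obs = C(7,1)·C(21,11)/C(28,12); sum pmf over tables with pmf ≤ p_obs
p-value (two-sided) = 0.18424
At α=0.05: p ≥ α → fail to reject H₀

reject H₀: no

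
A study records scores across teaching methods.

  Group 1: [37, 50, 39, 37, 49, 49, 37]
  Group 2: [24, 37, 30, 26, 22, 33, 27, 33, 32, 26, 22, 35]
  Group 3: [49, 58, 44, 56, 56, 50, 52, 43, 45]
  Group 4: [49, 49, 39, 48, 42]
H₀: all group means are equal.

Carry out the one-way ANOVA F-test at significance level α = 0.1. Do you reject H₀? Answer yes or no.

reject H₀: yes

Group means [42.57, 28.92, 50.33, 45.40], grand mean 40.152
SSB = Σnᵢ(x̄ᵢ−x̄)² = 2626.411; SSW = ΣΣ(x−x̄ᵢ)² = 865.831
MSB = 2626.411/3 = 875.4705; MSW = 865.831/29 = 29.8562
F = MSB/MSW = 29.3229
df = (3, 29)
p-value (upper-tail) = 0.00000
At α=0.1: p < α → reject H₀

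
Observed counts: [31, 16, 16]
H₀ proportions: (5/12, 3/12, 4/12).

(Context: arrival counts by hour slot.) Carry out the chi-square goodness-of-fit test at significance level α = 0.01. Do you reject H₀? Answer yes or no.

n = 63; E_i = n·p_i = [26.25, 15.75, 21.00]
χ² = (31−26.25)²/26.25 + (16−15.75)²/15.75 + (16−21.00)²/21.00 = 2.0540
df = 2
p-value (upper-tail) = 0.35809
At α=0.01: p ≥ α → fail to reject H₀

reject H₀: no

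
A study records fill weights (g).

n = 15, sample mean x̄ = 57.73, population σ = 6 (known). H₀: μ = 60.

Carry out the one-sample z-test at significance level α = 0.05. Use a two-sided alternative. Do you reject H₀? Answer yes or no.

SE = σ/√n = 6/√15 = 1.5492
z = (x̄−μ₀)/SE = (57.73−60)/1.5492 = -1.4653
p-value (two-sided) = 0.14284
At α=0.05: p ≥ α → fail to reject H₀

reject H₀: no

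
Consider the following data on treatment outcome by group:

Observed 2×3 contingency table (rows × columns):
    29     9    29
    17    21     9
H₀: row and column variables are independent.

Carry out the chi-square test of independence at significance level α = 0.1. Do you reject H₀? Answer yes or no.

reject H₀: yes

Row totals [67, 47], col totals [46, 30, 38], n=114
χ² = (29−27.04)²/27.04 + (9−17.63)²/17.63 + (29−22.33)²/22.33 + (17−18.96)²/18.96 + (21−12.37)²/12.37 + (9−15.67)²/15.67 = 15.4227
df = 2
p-value (upper-tail) = 0.00045
At α=0.1: p < α → reject H₀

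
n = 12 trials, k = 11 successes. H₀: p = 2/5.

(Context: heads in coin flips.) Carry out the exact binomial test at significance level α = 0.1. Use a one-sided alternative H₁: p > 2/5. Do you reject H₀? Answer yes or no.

reject H₀: yes

Exact binomial: n=12, k=11, p₀=2/5=0.4000
P(X≥11) from Σ C(n,i)·p₀^i·(1−p₀)^(n−i)
p-value (one-sided, H₁ greater) = 0.00032
At α=0.1: p < α → reject H₀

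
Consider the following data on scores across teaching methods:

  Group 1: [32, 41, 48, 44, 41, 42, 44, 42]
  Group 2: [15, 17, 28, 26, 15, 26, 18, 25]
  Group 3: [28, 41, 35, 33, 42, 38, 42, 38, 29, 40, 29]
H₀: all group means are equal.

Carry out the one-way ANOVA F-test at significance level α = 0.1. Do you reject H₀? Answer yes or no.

Group means [41.75, 21.25, 35.91], grand mean 33.296
SSB = Σnᵢ(x̄ᵢ−x̄)² = 1807.721; SSW = ΣΣ(x−x̄ᵢ)² = 649.909
MSB = 1807.721/2 = 903.8603; MSW = 649.909/24 = 27.0795
F = MSB/MSW = 33.3780
df = (2, 24)
p-value (upper-tail) = 0.00000
At α=0.1: p < α → reject H₀

reject H₀: yes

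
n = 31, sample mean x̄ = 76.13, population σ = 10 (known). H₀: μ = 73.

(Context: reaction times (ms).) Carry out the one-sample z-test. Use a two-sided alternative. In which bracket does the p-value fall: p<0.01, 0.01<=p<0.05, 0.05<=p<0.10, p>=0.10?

p-value bracket: 0.05<=p<0.10

SE = σ/√n = 10/√31 = 1.7961
z = (x̄−μ₀)/SE = (76.13−73)/1.7961 = 1.7427
p-value (two-sided) = 0.08138
→ bracket: 0.05<=p<0.10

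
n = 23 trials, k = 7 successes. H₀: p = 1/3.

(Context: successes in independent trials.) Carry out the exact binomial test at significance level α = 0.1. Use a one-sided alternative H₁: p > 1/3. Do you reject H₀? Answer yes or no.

Exact binomial: n=23, k=7, p₀=1/3=0.3333
P(X≥7) from Σ C(n,i)·p₀^i·(1−p₀)^(n−i)
p-value (one-sided, H₁ greater) = 0.68997
At α=0.1: p ≥ α → fail to reject H₀

reject H₀: no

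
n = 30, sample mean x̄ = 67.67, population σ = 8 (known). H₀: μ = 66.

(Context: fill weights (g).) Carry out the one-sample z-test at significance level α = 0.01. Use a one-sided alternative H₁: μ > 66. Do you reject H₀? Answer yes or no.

reject H₀: no

SE = σ/√n = 8/√30 = 1.4606
z = (x̄−μ₀)/SE = (67.67−66)/1.4606 = 1.1434
p-value (one-sided, H₁ greater) = 0.12644
At α=0.01: p ≥ α → fail to reject H₀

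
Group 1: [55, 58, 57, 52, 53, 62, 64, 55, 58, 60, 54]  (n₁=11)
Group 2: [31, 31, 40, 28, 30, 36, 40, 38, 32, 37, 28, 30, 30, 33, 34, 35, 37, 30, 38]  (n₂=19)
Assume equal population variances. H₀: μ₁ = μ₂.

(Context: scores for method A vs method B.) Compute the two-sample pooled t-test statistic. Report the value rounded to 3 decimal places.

x̄₁=57.091, s₁=3.780, n₁=11
x̄₂=33.579, s₂=3.963, n₂=19
s_p² = [10·3.780² + 18·3.963²]/28 = 15.1979
SE = √(s_p²·(1/11+1/19)) = 1.4770
t = (57.091−33.579)/1.4770 = 15.9188
df = 28

test statistic = 15.919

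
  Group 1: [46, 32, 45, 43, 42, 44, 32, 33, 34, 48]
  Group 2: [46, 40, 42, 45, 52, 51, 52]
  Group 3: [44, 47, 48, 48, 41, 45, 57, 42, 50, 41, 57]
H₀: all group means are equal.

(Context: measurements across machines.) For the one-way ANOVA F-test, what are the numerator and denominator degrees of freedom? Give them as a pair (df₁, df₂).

k = 3 groups, N = 28 total
df = (k−1, N−k) = (3−1, 28−3) = (2, 25)

degrees of freedom = [2, 25]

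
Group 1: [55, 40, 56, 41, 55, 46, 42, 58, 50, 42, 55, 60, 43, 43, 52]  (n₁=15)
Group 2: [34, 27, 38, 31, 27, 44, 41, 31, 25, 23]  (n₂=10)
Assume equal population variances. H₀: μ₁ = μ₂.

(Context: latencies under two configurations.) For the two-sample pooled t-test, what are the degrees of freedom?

df = n₁ + n₂ − 2 = 15 + 10 − 2 = 23

degrees of freedom = 23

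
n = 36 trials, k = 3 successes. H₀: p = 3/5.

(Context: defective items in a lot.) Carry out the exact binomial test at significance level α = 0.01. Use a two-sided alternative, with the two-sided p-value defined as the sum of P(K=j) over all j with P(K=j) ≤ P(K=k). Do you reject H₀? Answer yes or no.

reject H₀: yes

Exact binomial: n=36, k=3, p₀=3/5=0.6000
P(X=j) = C(n,j)·p₀^j·(1−p₀)^(n−j); p = Σ P(X=j) over j with P(X=j) ≤ P(X=3)
p-value (two-sided) = 0.00000
At α=0.01: p < α → reject H₀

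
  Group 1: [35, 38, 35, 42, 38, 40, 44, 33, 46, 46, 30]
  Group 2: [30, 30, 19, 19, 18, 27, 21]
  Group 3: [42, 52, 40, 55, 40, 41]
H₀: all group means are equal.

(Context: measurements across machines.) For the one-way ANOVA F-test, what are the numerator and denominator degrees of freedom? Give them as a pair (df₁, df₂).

k = 3 groups, N = 24 total
df = (k−1, N−k) = (3−1, 24−3) = (2, 21)

degrees of freedom = [2, 21]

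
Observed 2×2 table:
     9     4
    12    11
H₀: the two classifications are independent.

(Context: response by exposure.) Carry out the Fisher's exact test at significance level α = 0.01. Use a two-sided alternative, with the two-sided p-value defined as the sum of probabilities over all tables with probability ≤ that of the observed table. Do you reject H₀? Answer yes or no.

reject H₀: no

Margins: r₁=13, r₂=23, c₁=21, c₂=15, n=36
p_obs = C(13,9)·C(23,12)/C(36,21); sum pmf over tables with pmf ≤ p_obs
p-value (two-sided) = 0.48370
At α=0.01: p ≥ α → fail to reject H₀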